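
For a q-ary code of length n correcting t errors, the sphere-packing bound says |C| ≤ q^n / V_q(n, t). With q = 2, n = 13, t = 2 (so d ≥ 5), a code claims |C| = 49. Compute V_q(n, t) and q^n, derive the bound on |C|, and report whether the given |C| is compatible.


V_q(n, t) = 92, q^n = 8192, Hamming bound = 89, |C| = 49 ≤ bound (satisfied).

Step 1: Compute V_q(n, t) = Σ_{j=0}^2 C(n, j) (q−1)^j.
  j = 0: C(13,0)·(1)^0 = 1·1 = 1.
  j = 1: C(13,1)·(1)^1 = 13·1 = 13.
  j = 2: C(13,2)·(1)^2 = 78·1 = 78.
  V_q(n, t) = 1 + 13 + 78 = 92.
Step 2: q^n = 2^13 = 8192.
Step 3: Hamming bound ⌊q^n / V_q(n,t)⌋ = ⌊8192/92⌋ = 89.
Step 4: Compare |C| = 49 to 89: satisfied.
The claimed |C| lies below the Hamming bound.


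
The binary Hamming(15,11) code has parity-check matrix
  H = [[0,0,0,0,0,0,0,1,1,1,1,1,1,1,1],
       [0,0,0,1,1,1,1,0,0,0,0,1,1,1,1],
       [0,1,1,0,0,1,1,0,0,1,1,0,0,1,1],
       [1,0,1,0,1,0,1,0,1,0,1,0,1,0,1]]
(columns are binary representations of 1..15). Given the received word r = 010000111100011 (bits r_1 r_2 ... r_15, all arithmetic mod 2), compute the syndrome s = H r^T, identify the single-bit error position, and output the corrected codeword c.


s = (1, 1, 1, 1)^T, error position = 15, corrected codeword c = 010000111100010

Compute s = H r^T mod 2 one row at a time:
  s_1 = 1 + 1 + 1 + 0 + 0 + 0 + 1 + 1 = 5 ≡ 1 (mod 2).
  s_2 = 0 + 0 + 0 + 1 + 0 + 0 + 1 + 1 = 3 ≡ 1 (mod 2).
  s_3 = 1 + 0 + 0 + 1 + 1 + 0 + 1 + 1 = 5 ≡ 1 (mod 2).
  s_4 = 0 + 0 + 0 + 1 + 1 + 0 + 0 + 1 = 3 ≡ 1 (mod 2).
s = (1, 1, 1, 1)^T — this equals column 15 of H (binary 1111), so error is at position 15.
Correct: flip bit 15 of r = 010000111100011 to get c = 010000111100010.


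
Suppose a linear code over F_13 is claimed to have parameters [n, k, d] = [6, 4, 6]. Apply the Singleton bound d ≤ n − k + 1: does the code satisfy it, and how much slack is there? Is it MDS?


Singleton RHS = n − k + 1 = 3, slack = -3, bound violated (no such code; not MDS).

Singleton bound: d ≤ n − k + 1.
Here n = 6, k = 4, so n − k + 1 = 3.
Given d = 6, check d ≤ 3: NO.
Slack = (n − k + 1) − d = -3.
The slack is negative: d = 6 exceeds n − k + 1 = 3 by 3, so the Singleton bound is violated and no linear [6, 4, 6]_13 code can exist. In particular it is not MDS (MDS requires d = n − k + 1 exactly).
Description: the claimed parameters are [6, 4, 6]_13; such a code would be impossible (violates the Singleton bound).


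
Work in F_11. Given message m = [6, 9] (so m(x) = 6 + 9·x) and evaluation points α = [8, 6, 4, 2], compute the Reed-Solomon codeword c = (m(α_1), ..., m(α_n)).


c = [1, 5, 9, 2]

Message polynomial: m(x) = 6 + 9·x (mod 11).
For each evaluation point α_i, compute m(α_i) mod 11:
  α_1 = 8: Horner steps 9 → 1, so m(8) = 1.
  α_2 = 6: Horner steps 9 → 5, so m(6) = 5.
  α_3 = 4: Horner steps 9 → 9, so m(4) = 9.
  α_4 = 2: Horner steps 9 → 2, so m(2) = 2.
Codeword c = [1, 5, 9, 2] ∈ F_11^4.


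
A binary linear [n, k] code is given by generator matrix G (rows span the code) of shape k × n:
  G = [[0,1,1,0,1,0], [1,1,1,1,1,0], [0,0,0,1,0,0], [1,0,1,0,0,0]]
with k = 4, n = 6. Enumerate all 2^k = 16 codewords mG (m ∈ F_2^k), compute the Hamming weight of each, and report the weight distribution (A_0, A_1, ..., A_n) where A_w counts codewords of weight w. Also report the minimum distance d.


Weight distribution: A_0 = 1, A_1 = 3, A_2 = 4, A_3 = 4, A_4 = 3, A_5 = 1. Minimum distance d = 1.

Enumerate all 2^4 = 16 messages m ∈ F_2^4.
For each, compute codeword c = mG in F_2^6, then tally its weight.
  m = 0000 → c = 000000, weight = 0.
  m = 1000 → c = 011010, weight = 3.
  m = 0100 → c = 111110, weight = 5.
  m = 1100 → c = 100100, weight = 2.
  m = 0010 → c = 000100, weight = 1.
  m = 1010 → c = 011110, weight = 4.
  m = 0110 → c = 111010, weight = 4.
  m = 1110 → c = 100000, weight = 1.
  m = 0001 → c = 101000, weight = 2.
  m = 1001 → c = 110010, weight = 3.
  m = 0101 → c = 010110, weight = 3.
  m = 1101 → c = 001100, weight = 2.
  m = 0011 → c = 101100, weight = 3.
  m = 1011 → c = 110110, weight = 4.
  m = 0111 → c = 010010, weight = 2.
  m = 1111 → c = 001000, weight = 1.
Tally weights:
  weight 0: 1 codewords.
  weight 1: 3 codewords.
  weight 2: 4 codewords.
  weight 3: 4 codewords.
  weight 4: 3 codewords.
  weight 5: 1 codewords.
Minimum distance d = smallest w > 0 with A_w > 0 = 1.
Sanity: Σ A_w = 16 = 2^4 = 16 ✓.


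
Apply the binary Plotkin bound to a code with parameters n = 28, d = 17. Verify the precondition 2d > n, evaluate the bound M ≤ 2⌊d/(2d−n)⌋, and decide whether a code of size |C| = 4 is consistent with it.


Plotkin bound M ≤ 4; given |C| = 4 ≤ bound (satisfied).

Check applicability: 2d = 34, n = 28.
2d − n = 6 > 0, so Plotkin applies.
Compute d/(2d−n) = 17/6 ≈ 2.8333.
⌊d/(2d−n)⌋ = 2.
Plotkin bound: M ≤ 2·2 = 4.
Given |C| = 4, check: satisfied.
This |C| is at the Plotkin bound.


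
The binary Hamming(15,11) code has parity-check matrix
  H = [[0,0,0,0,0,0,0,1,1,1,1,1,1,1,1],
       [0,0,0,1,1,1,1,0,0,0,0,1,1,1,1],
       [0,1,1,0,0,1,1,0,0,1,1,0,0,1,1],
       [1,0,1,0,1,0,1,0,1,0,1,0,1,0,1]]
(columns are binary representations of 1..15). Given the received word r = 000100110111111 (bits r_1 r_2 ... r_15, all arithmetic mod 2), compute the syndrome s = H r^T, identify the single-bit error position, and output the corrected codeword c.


s = (1, 0, 1, 0)^T, error position = 10, corrected codeword c = 000100110011111

Compute s = H r^T mod 2 one row at a time:
  s_1 = 1 + 0 + 1 + 1 + 1 + 1 + 1 + 1 = 7 ≡ 1 (mod 2).
  s_2 = 1 + 0 + 0 + 1 + 1 + 1 + 1 + 1 = 6 ≡ 0 (mod 2).
  s_3 = 0 + 0 + 0 + 1 + 1 + 1 + 1 + 1 = 5 ≡ 1 (mod 2).
  s_4 = 0 + 0 + 0 + 1 + 0 + 1 + 1 + 1 = 4 ≡ 0 (mod 2).
s = (1, 0, 1, 0)^T — this equals column 10 of H (binary 1010), so error is at position 10.
Correct: flip bit 10 of r = 000100110111111 to get c = 000100110011111.


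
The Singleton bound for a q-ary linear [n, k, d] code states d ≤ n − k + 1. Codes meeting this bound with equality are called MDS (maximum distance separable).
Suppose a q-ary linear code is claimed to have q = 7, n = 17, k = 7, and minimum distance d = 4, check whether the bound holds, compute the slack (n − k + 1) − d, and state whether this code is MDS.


Singleton RHS = n − k + 1 = 11, slack = 7, bound satisfied, not MDS.

Singleton bound: d ≤ n − k + 1.
Here n = 17, k = 7, so n − k + 1 = 11.
Given d = 4, check d ≤ 11: YES.
Slack = (n − k + 1) − d = 7.
The code is NOT MDS (slack = 7 > 0).
Description: the claimed parameters are [17, 7, 4]_7; such a code would be non-MDS.


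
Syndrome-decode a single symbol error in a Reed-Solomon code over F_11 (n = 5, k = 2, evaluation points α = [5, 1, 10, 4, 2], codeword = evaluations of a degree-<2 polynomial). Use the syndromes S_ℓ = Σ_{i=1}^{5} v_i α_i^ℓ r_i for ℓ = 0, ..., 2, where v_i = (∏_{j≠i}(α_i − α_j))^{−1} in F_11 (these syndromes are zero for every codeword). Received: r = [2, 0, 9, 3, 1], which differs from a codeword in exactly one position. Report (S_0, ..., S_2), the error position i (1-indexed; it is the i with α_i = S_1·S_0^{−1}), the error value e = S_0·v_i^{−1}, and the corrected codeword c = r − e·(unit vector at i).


S = (7, 2, 10), error at position 1, error magnitude e = 9, c = [4, 0, 9, 3, 1].

Step 1: column multipliers v_i = (∏_{j≠i}(α_i − α_j))^{−1} mod 11.
  i = 1 (α = 5): (5−1)(5−10)(5−4)(5−2) = 4·(−5)·1·3 = −60 ≡ 6, so v_1 = 6^{−1} = 2 (mod 11).
  i = 2 (α = 1): (1−5)(1−10)(1−4)(1−2) = (−4)·(−9)·(−3)·(−1) = 108 ≡ 9, so v_2 = 9^{−1} = 5 (mod 11).
  i = 3 (α = 10): (10−5)(10−1)(10−4)(10−2) = 5·9·6·8 = 2160 ≡ 4, so v_3 = 4^{−1} = 3 (mod 11).
  i = 4 (α = 4): (4−5)(4−1)(4−10)(4−2) = (−1)·3·(−6)·2 = 36 ≡ 3, so v_4 = 3^{−1} = 4 (mod 11).
  i = 5 (α = 2): (2−5)(2−1)(2−10)(2−4) = (−3)·1·(−8)·(−2) = −48 ≡ 7, so v_5 = 7^{−1} = 8 (mod 11).
  v = [2, 5, 3, 4, 8].
Step 2: syndromes of r = [2, 0, 9, 3, 1] (all sums mod 11).
  S_0 = Σ v_i r_i = 2·2 + 5·0 + 3·9 + 4·3 + 8·1 = 51 ≡ 7.
  S_1 = Σ v_i α_i r_i = 2·5·2 + 5·1·0 + 3·10·9 + 4·4·3 + 8·2·1 = 354 ≡ 2.
  α_i^2 mod 11 = [3, 1, 1, 5, 4].
  S_2 = Σ v_i α_i^2 r_i = 2·3·2 + 5·1·0 + 3·1·9 + 4·5·3 + 8·4·1 = 131 ≡ 10.
  S = (7, 2, 10) ≠ 0, so r is not a codeword (an error is present).
Step 3: locate the error. For a single error e at position i, S_ℓ = v_i·e·α_i^ℓ, so α_err = S_1/S_0.
  S_0^{−1} = 7^{−1} = 8 (mod 11), so α_err = 2·8 = 16 ≡ 5 = α_1. Error position i = 1.
  Consistency check: S_2/S_1 = 10·6 = 60 ≡ 5 = α_err ✓ (single-error assumption holds).
Step 4: error magnitude e = S_0/v_1 = S_0·∏_{j≠1}(α_1 − α_j) = 7·6 = 42 ≡ 9 (mod 11).
Step 5: correct position 1: c_1 = r_1 − e = 2 − 9 ≡ 4 (mod 11). Hence c = [4, 0, 9, 3, 1].
  Check: interpolating c through the α_i gives m(x) = 10 + 1·x (degree < 2) with m(α_i) = c_i for every i, so c is indeed a codeword.


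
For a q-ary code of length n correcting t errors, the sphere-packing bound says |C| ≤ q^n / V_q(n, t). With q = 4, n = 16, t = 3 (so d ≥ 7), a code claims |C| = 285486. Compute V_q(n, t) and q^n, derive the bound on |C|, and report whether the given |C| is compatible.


V_q(n, t) = 16249, q^n = 4294967296, Hamming bound = 264321, |C| = 285486 > bound (violated).

Step 1: Compute V_q(n, t) = Σ_{j=0}^3 C(n, j) (q−1)^j.
  j = 0: C(16,0)·(3)^0 = 1·1 = 1.
  j = 1: C(16,1)·(3)^1 = 16·3 = 48.
  j = 2: C(16,2)·(3)^2 = 120·9 = 1080.
  j = 3: C(16,3)·(3)^3 = 560·27 = 15120.
  V_q(n, t) = 1 + 48 + 1080 + 15120 = 16249.
Step 2: q^n = 4^16 = 4294967296.
Step 3: Hamming bound ⌊q^n / V_q(n,t)⌋ = ⌊4294967296/16249⌋ = 264321.
Step 4: Compare |C| = 285486 to 264321: violated.
The claimed |C| lies above the Hamming bound, so no 4-ary code of length 16 with d ≥ 7 can have 285486 codewords.


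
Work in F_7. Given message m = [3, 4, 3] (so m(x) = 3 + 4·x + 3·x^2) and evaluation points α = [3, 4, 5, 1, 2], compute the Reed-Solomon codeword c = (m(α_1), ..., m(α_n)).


c = [0, 4, 0, 3, 2]

Message polynomial: m(x) = 3 + 4·x + 3·x^2 (mod 7).
For each evaluation point α_i, compute m(α_i) mod 7:
  α_1 = 3: Horner steps 3 → 6 → 0, so m(3) = 0.
  α_2 = 4: Horner steps 3 → 2 → 4, so m(4) = 4.
  α_3 = 5: Horner steps 3 → 5 → 0, so m(5) = 0.
  α_4 = 1: Horner steps 3 → 0 → 3, so m(1) = 3.
  α_5 = 2: Horner steps 3 → 3 → 2, so m(2) = 2.
Codeword c = [0, 4, 0, 3, 2] ∈ F_7^5.


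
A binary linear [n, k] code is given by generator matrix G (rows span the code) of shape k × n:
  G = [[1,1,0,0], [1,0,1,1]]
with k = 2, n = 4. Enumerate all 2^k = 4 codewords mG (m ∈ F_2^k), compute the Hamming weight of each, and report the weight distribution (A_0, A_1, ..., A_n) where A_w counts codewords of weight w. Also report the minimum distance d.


Weight distribution: A_0 = 1, A_2 = 1, A_3 = 2. Minimum distance d = 2.

Enumerate all 2^2 = 4 messages m ∈ F_2^2.
For each, compute codeword c = mG in F_2^4, then tally its weight.
  m = 00 → c = 0000, weight = 0.
  m = 10 → c = 1100, weight = 2.
  m = 01 → c = 1011, weight = 3.
  m = 11 → c = 0111, weight = 3.
Tally weights:
  weight 0: 1 codewords.
  weight 2: 1 codewords.
  weight 3: 2 codewords.
Minimum distance d = smallest w > 0 with A_w > 0 = 2.
Sanity: Σ A_w = 4 = 2^2 = 4 ✓.


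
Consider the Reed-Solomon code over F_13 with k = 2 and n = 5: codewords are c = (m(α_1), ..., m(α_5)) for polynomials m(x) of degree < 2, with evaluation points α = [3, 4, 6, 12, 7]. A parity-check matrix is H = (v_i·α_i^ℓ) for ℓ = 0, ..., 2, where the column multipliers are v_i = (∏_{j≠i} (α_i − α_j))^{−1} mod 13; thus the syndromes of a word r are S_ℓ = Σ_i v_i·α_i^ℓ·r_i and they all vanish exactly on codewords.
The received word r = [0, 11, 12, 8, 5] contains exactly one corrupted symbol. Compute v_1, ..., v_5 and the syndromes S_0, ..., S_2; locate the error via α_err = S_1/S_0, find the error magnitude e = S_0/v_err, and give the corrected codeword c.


S = (7, 3, 5), error at position 3, error magnitude e = 5, c = [0, 11, 7, 8, 5].

Step 1: column multipliers v_i = (∏_{j≠i}(α_i − α_j))^{−1} mod 13.
  i = 1 (α = 3): (3−4)(3−6)(3−12)(3−7) = (−1)·(−3)·(−9)·(−4) = 108 ≡ 4, so v_1 = 4^{−1} = 10 (mod 13).
  i = 2 (α = 4): (4−3)(4−6)(4−12)(4−7) = 1·(−2)·(−8)·(−3) = −48 ≡ 4, so v_2 = 4^{−1} = 10 (mod 13).
  i = 3 (α = 6): (6−3)(6−4)(6−12)(6−7) = 3·2·(−6)·(−1) = 36 ≡ 10, so v_3 = 10^{−1} = 4 (mod 13).
  i = 4 (α = 12): (12−3)(12−4)(12−6)(12−7) = 9·8·6·5 = 2160 ≡ 2, so v_4 = 2^{−1} = 7 (mod 13).
  i = 5 (α = 7): (7−3)(7−4)(7−6)(7−12) = 4·3·1·(−5) = −60 ≡ 5, so v_5 = 5^{−1} = 8 (mod 13).
  v = [10, 10, 4, 7, 8].
Step 2: syndromes of r = [0, 11, 12, 8, 5] (all sums mod 13).
  S_0 = Σ v_i r_i = 10·0 + 10·11 + 4·12 + 7·8 + 8·5 = 254 ≡ 7.
  S_1 = Σ v_i α_i r_i = 10·3·0 + 10·4·11 + 4·6·12 + 7·12·8 + 8·7·5 = 1680 ≡ 3.
  α_i^2 mod 13 = [9, 3, 10, 1, 10].
  S_2 = Σ v_i α_i^2 r_i = 10·9·0 + 10·3·11 + 4·10·12 + 7·1·8 + 8·10·5 = 1266 ≡ 5.
  S = (7, 3, 5) ≠ 0, so r is not a codeword (an error is present).
Step 3: locate the error. For a single error e at position i, S_ℓ = v_i·e·α_i^ℓ, so α_err = S_1/S_0.
  S_0^{−1} = 7^{−1} = 2 (mod 13), so α_err = 3·2 = 6 ≡ 6 = α_3. Error position i = 3.
  Consistency check: S_2/S_1 = 5·9 = 45 ≡ 6 = α_err ✓ (single-error assumption holds).
Step 4: error magnitude e = S_0/v_3 = S_0·∏_{j≠3}(α_3 − α_j) = 7·10 = 70 ≡ 5 (mod 13).
Step 5: correct position 3: c_3 = r_3 − e = 12 − 5 ≡ 7 (mod 13). Hence c = [0, 11, 7, 8, 5].
  Check: interpolating c through the α_i gives m(x) = 6 + 11·x (degree < 2) with m(α_i) = c_i for every i, so c is indeed a codeword.


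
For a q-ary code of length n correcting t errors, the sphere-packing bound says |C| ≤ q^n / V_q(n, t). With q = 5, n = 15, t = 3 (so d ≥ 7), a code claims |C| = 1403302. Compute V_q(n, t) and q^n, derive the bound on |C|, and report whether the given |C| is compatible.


V_q(n, t) = 30861, q^n = 30517578125, Hamming bound = 988871, |C| = 1403302 > bound (violated).

Step 1: Compute V_q(n, t) = Σ_{j=0}^3 C(n, j) (q−1)^j.
  j = 0: C(15,0)·(4)^0 = 1·1 = 1.
  j = 1: C(15,1)·(4)^1 = 15·4 = 60.
  j = 2: C(15,2)·(4)^2 = 105·16 = 1680.
  j = 3: C(15,3)·(4)^3 = 455·64 = 29120.
  V_q(n, t) = 1 + 60 + 1680 + 29120 = 30861.
Step 2: q^n = 5^15 = 30517578125.
Step 3: Hamming bound ⌊q^n / V_q(n,t)⌋ = ⌊30517578125/30861⌋ = 988871.
Step 4: Compare |C| = 1403302 to 988871: violated.
The claimed |C| lies above the Hamming bound, so no 5-ary code of length 15 with d ≥ 7 can have 1403302 codewords.


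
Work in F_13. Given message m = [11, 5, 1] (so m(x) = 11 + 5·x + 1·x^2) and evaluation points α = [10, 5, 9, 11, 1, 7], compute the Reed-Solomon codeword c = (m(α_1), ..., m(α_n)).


c = [5, 9, 7, 5, 4, 4]

Message polynomial: m(x) = 11 + 5·x + 1·x^2 (mod 13).
For each evaluation point α_i, compute m(α_i) mod 13:
  α_1 = 10: Horner steps 1 → 2 → 5, so m(10) = 5.
  α_2 = 5: Horner steps 1 → 10 → 9, so m(5) = 9.
  α_3 = 9: Horner steps 1 → 1 → 7, so m(9) = 7.
  α_4 = 11: Horner steps 1 → 3 → 5, so m(11) = 5.
  α_5 = 1: Horner steps 1 → 6 → 4, so m(1) = 4.
  α_6 = 7: Horner steps 1 → 12 → 4, so m(7) = 4.
Codeword c = [5, 9, 7, 5, 4, 4] ∈ F_13^6.


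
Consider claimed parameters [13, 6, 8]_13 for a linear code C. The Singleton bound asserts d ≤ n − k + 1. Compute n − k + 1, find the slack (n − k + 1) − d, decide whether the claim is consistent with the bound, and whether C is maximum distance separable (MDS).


Singleton RHS = n − k + 1 = 8, slack = 0, bound satisfied, MDS.

Singleton bound: d ≤ n − k + 1.
Here n = 13, k = 6, so n − k + 1 = 8.
Given d = 8, check d ≤ 8: YES.
Slack = (n − k + 1) − d = 0.
The code is MDS (slack = 0).
Description: the claimed parameters are [13, 6, 8]_13; such a code would be MDS (meets Singleton bound).


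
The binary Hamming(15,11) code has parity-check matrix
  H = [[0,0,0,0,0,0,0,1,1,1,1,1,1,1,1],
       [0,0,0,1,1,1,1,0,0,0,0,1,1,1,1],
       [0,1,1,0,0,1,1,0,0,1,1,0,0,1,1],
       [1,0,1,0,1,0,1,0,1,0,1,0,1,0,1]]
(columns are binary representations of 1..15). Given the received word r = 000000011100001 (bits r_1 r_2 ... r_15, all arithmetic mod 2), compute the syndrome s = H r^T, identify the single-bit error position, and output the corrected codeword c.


s = (0, 1, 0, 0)^T, error position = 4, corrected codeword c = 000100011100001

Compute s = H r^T mod 2 one row at a time:
  s_1 = 1 + 1 + 1 + 0 + 0 + 0 + 0 + 1 = 4 ≡ 0 (mod 2).
  s_2 = 0 + 0 + 0 + 0 + 0 + 0 + 0 + 1 = 1 ≡ 1 (mod 2).
  s_3 = 0 + 0 + 0 + 0 + 1 + 0 + 0 + 1 = 2 ≡ 0 (mod 2).
  s_4 = 0 + 0 + 0 + 0 + 1 + 0 + 0 + 1 = 2 ≡ 0 (mod 2).
s = (0, 1, 0, 0)^T — this equals column 4 of H (binary 0100), so error is at position 4.
Correct: flip bit 4 of r = 000000011100001 to get c = 000100011100001.


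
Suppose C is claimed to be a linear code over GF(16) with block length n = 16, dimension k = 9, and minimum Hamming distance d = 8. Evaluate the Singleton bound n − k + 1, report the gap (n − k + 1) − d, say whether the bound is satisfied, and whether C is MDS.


Singleton RHS = n − k + 1 = 8, slack = 0, bound satisfied, MDS.

Singleton bound: d ≤ n − k + 1.
Here n = 16, k = 9, so n − k + 1 = 8.
Given d = 8, check d ≤ 8: YES.
Slack = (n − k + 1) − d = 0.
The code is MDS (slack = 0).
Description: the claimed parameters are [16, 9, 8]_16; such a code would be MDS (meets Singleton bound).


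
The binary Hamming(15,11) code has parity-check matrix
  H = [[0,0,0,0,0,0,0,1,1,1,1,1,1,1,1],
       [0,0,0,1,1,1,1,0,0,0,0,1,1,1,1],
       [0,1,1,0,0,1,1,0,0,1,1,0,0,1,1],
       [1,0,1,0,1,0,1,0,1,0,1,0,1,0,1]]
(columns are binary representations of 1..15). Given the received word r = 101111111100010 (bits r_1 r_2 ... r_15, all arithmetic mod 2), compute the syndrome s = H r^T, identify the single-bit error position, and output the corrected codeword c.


s = (0, 1, 1, 1)^T, error position = 7, corrected codeword c = 101111011100010

Compute s = H r^T mod 2 one row at a time:
  s_1 = 1 + 1 + 1 + 0 + 0 + 0 + 1 + 0 = 4 ≡ 0 (mod 2).
  s_2 = 1 + 1 + 1 + 1 + 0 + 0 + 1 + 0 = 5 ≡ 1 (mod 2).
  s_3 = 0 + 1 + 1 + 1 + 1 + 0 + 1 + 0 = 5 ≡ 1 (mod 2).
  s_4 = 1 + 1 + 1 + 1 + 1 + 0 + 0 + 0 = 5 ≡ 1 (mod 2).
s = (0, 1, 1, 1)^T — this equals column 7 of H (binary 0111), so error is at position 7.
Correct: flip bit 7 of r = 101111111100010 to get c = 101111011100010.


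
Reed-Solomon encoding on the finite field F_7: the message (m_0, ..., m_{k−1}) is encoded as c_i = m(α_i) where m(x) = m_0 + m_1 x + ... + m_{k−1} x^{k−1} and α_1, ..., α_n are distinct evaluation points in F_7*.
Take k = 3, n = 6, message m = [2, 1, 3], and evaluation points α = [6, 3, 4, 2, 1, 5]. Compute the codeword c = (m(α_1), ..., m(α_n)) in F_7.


c = [4, 4, 5, 2, 6, 5]

Message polynomial: m(x) = 2 + 1·x + 3·x^2 (mod 7).
For each evaluation point α_i, compute m(α_i) mod 7:
  α_1 = 6: Horner steps 3 → 5 → 4, so m(6) = 4.
  α_2 = 3: Horner steps 3 → 3 → 4, so m(3) = 4.
  α_3 = 4: Horner steps 3 → 6 → 5, so m(4) = 5.
  α_4 = 2: Horner steps 3 → 0 → 2, so m(2) = 2.
  α_5 = 1: Horner steps 3 → 4 → 6, so m(1) = 6.
  α_6 = 5: Horner steps 3 → 2 → 5, so m(5) = 5.
Codeword c = [4, 4, 5, 2, 6, 5] ∈ F_7^6.


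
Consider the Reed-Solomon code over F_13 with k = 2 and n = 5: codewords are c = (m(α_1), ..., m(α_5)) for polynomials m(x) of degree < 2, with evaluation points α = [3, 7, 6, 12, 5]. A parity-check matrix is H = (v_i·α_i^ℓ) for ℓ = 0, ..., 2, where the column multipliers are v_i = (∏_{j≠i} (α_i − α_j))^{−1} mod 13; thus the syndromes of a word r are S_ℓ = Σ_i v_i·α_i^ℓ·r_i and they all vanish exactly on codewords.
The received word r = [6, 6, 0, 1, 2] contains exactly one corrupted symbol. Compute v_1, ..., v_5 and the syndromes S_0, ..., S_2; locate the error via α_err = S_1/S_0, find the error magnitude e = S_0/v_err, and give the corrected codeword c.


S = (5, 9, 11), error at position 2, error magnitude e = 8, c = [6, 11, 0, 1, 2].

Step 1: column multipliers v_i = (∏_{j≠i}(α_i − α_j))^{−1} mod 13.
  i = 1 (α = 3): (3−7)(3−6)(3−12)(3−5) = (−4)·(−3)·(−9)·(−2) = 216 ≡ 8, so v_1 = 8^{−1} = 5 (mod 13).
  i = 2 (α = 7): (7−3)(7−6)(7−12)(7−5) = 4·1·(−5)·2 = −40 ≡ 12, so v_2 = 12^{−1} = 12 (mod 13).
  i = 3 (α = 6): (6−3)(6−7)(6−12)(6−5) = 3·(−1)·(−6)·1 = 18 ≡ 5, so v_3 = 5^{−1} = 8 (mod 13).
  i = 4 (α = 12): (12−3)(12−7)(12−6)(12−5) = 9·5·6·7 = 1890 ≡ 5, so v_4 = 5^{−1} = 8 (mod 13).
  i = 5 (α = 5): (5−3)(5−7)(5−6)(5−12) = 2·(−2)·(−1)·(−7) = −28 ≡ 11, so v_5 = 11^{−1} = 6 (mod 13).
  v = [5, 12, 8, 8, 6].
Step 2: syndromes of r = [6, 6, 0, 1, 2] (all sums mod 13).
  S_0 = Σ v_i r_i = 5·6 + 12·6 + 8·0 + 8·1 + 6·2 = 122 ≡ 5.
  S_1 = Σ v_i α_i r_i = 5·3·6 + 12·7·6 + 8·6·0 + 8·12·1 + 6·5·2 = 750 ≡ 9.
  α_i^2 mod 13 = [9, 10, 10, 1, 12].
  S_2 = Σ v_i α_i^2 r_i = 5·9·6 + 12·10·6 + 8·10·0 + 8·1·1 + 6·12·2 = 1142 ≡ 11.
  S = (5, 9, 11) ≠ 0, so r is not a codeword (an error is present).
Step 3: locate the error. For a single error e at position i, S_ℓ = v_i·e·α_i^ℓ, so α_err = S_1/S_0.
  S_0^{−1} = 5^{−1} = 8 (mod 13), so α_err = 9·8 = 72 ≡ 7 = α_2. Error position i = 2.
  Consistency check: S_2/S_1 = 11·3 = 33 ≡ 7 = α_err ✓ (single-error assumption holds).
Step 4: error magnitude e = S_0/v_2 = S_0·∏_{j≠2}(α_2 − α_j) = 5·12 = 60 ≡ 8 (mod 13).
Step 5: correct position 2: c_2 = r_2 − e = 6 − 8 ≡ 11 (mod 13). Hence c = [6, 11, 0, 1, 2].
  Check: interpolating c through the α_i gives m(x) = 12 + 11·x (degree < 2) with m(α_i) = c_i for every i, so c is indeed a codeword.


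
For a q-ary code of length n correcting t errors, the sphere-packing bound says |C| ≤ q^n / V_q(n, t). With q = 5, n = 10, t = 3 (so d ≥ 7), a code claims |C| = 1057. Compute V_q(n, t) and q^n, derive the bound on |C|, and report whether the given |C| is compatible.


V_q(n, t) = 8441, q^n = 9765625, Hamming bound = 1156, |C| = 1057 ≤ bound (satisfied).

Step 1: Compute V_q(n, t) = Σ_{j=0}^3 C(n, j) (q−1)^j.
  j = 0: C(10,0)·(4)^0 = 1·1 = 1.
  j = 1: C(10,1)·(4)^1 = 10·4 = 40.
  j = 2: C(10,2)·(4)^2 = 45·16 = 720.
  j = 3: C(10,3)·(4)^3 = 120·64 = 7680.
  V_q(n, t) = 1 + 40 + 720 + 7680 = 8441.
Step 2: q^n = 5^10 = 9765625.
Step 3: Hamming bound ⌊q^n / V_q(n,t)⌋ = ⌊9765625/8441⌋ = 1156.
Step 4: Compare |C| = 1057 to 1156: satisfied.
The claimed |C| lies below the Hamming bound.


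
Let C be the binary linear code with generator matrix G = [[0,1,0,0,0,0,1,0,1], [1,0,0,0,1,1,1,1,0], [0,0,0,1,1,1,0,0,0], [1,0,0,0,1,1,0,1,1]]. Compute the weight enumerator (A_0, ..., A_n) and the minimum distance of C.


Weight distribution: A_0 = 1, A_1 = 1, A_2 = 1, A_3 = 2, A_4 = 3, A_5 = 5, A_6 = 3. Minimum distance d = 1.

Enumerate all 2^4 = 16 messages m ∈ F_2^4.
For each, compute codeword c = mG in F_2^9, then tally its weight.
  m = 0000 → c = 000000000, weight = 0.
  m = 1000 → c = 010000101, weight = 3.
  m = 0100 → c = 100011110, weight = 5.
  m = 1100 → c = 110011011, weight = 6.
  m = 0010 → c = 000111000, weight = 3.
  m = 1010 → c = 010111101, weight = 6.
  m = 0110 → c = 100100110, weight = 4.
  m = 1110 → c = 110100011, weight = 5.
  m = 0001 → c = 100011011, weight = 5.
  m = 1001 → c = 110011110, weight = 6.
  m = 0101 → c = 000000101, weight = 2.
  m = 1101 → c = 010000000, weight = 1.
  m = 0011 → c = 100100011, weight = 4.
  m = 1011 → c = 110100110, weight = 5.
  m = 0111 → c = 000111101, weight = 5.
  m = 1111 → c = 010111000, weight = 4.
Tally weights:
  weight 0: 1 codewords.
  weight 1: 1 codewords.
  weight 2: 1 codewords.
  weight 3: 2 codewords.
  weight 4: 3 codewords.
  weight 5: 5 codewords.
  weight 6: 3 codewords.
Minimum distance d = smallest w > 0 with A_w > 0 = 1.
Sanity: Σ A_w = 16 = 2^4 = 16 ✓.


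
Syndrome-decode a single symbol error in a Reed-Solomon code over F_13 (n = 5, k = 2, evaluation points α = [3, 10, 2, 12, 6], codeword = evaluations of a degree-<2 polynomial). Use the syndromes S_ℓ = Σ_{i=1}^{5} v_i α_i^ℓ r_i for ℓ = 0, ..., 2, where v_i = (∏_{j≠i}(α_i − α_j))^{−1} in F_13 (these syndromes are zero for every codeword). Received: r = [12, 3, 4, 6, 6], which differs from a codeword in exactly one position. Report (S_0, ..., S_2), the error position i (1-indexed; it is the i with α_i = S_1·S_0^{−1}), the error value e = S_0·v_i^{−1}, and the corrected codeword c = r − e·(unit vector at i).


S = (11, 1, 6), error at position 5, error magnitude e = 9, c = [12, 3, 4, 6, 10].

Step 1: column multipliers v_i = (∏_{j≠i}(α_i − α_j))^{−1} mod 13.
  i = 1 (α = 3): (3−10)(3−2)(3−12)(3−6) = (−7)·1·(−9)·(−3) = −189 ≡ 6, so v_1 = 6^{−1} = 11 (mod 13).
  i = 2 (α = 10): (10−3)(10−2)(10−12)(10−6) = 7·8·(−2)·4 = −448 ≡ 7, so v_2 = 7^{−1} = 2 (mod 13).
  i = 3 (α = 2): (2−3)(2−10)(2−12)(2−6) = (−1)·(−8)·(−10)·(−4) = 320 ≡ 8, so v_3 = 8^{−1} = 5 (mod 13).
  i = 4 (α = 12): (12−3)(12−10)(12−2)(12−6) = 9·2·10·6 = 1080 ≡ 1, so v_4 = 1^{−1} = 1 (mod 13).
  i = 5 (α = 6): (6−3)(6−10)(6−2)(6−12) = 3·(−4)·4·(−6) = 288 ≡ 2, so v_5 = 2^{−1} = 7 (mod 13).
  v = [11, 2, 5, 1, 7].
Step 2: syndromes of r = [12, 3, 4, 6, 6] (all sums mod 13).
  S_0 = Σ v_i r_i = 11·12 + 2·3 + 5·4 + 1·6 + 7·6 = 206 ≡ 11.
  S_1 = Σ v_i α_i r_i = 11·3·12 + 2·10·3 + 5·2·4 + 1·12·6 + 7·6·6 = 820 ≡ 1.
  α_i^2 mod 13 = [9, 9, 4, 1, 10].
  S_2 = Σ v_i α_i^2 r_i = 11·9·12 + 2·9·3 + 5·4·4 + 1·1·6 + 7·10·6 = 1748 ≡ 6.
  S = (11, 1, 6) ≠ 0, so r is not a codeword (an error is present).
Step 3: locate the error. For a single error e at position i, S_ℓ = v_i·e·α_i^ℓ, so α_err = S_1/S_0.
  S_0^{−1} = 11^{−1} = 6 (mod 13), so α_err = 1·6 = 6 ≡ 6 = α_5. Error position i = 5.
  Consistency check: S_2/S_1 = 6·1 = 6 ≡ 6 = α_err ✓ (single-error assumption holds).
Step 4: error magnitude e = S_0/v_5 = S_0·∏_{j≠5}(α_5 − α_j) = 11·2 = 22 ≡ 9 (mod 13).
Step 5: correct position 5: c_5 = r_5 − e = 6 − 9 ≡ 10 (mod 13). Hence c = [12, 3, 4, 6, 10].
  Check: interpolating c through the α_i gives m(x) = 1 + 8·x (degree < 2) with m(α_i) = c_i for every i, so c is indeed a codeword.


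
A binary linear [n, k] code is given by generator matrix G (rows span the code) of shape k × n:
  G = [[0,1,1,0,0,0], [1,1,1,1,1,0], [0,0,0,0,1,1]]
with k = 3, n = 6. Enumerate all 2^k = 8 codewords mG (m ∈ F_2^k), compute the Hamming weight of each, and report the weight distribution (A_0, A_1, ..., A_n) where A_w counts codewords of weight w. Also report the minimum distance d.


Weight distribution: A_0 = 1, A_2 = 2, A_3 = 2, A_4 = 1, A_5 = 2. Minimum distance d = 2.

Enumerate all 2^3 = 8 messages m ∈ F_2^3.
For each, compute codeword c = mG in F_2^6, then tally its weight.
  m = 000 → c = 000000, weight = 0.
  m = 100 → c = 011000, weight = 2.
  m = 010 → c = 111110, weight = 5.
  m = 110 → c = 100110, weight = 3.
  m = 001 → c = 000011, weight = 2.
  m = 101 → c = 011011, weight = 4.
  m = 011 → c = 111101, weight = 5.
  m = 111 → c = 100101, weight = 3.
Tally weights:
  weight 0: 1 codewords.
  weight 2: 2 codewords.
  weight 3: 2 codewords.
  weight 4: 1 codewords.
  weight 5: 2 codewords.
Minimum distance d = smallest w > 0 with A_w > 0 = 2.
Sanity: Σ A_w = 8 = 2^3 = 8 ✓.


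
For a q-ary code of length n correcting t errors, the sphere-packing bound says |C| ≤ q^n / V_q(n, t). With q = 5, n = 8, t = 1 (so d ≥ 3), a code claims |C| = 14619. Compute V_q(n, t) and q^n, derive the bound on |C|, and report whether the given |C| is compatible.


V_q(n, t) = 33, q^n = 390625, Hamming bound = 11837, |C| = 14619 > bound (violated).

Step 1: Compute V_q(n, t) = Σ_{j=0}^1 C(n, j) (q−1)^j.
  j = 0: C(8,0)·(4)^0 = 1·1 = 1.
  j = 1: C(8,1)·(4)^1 = 8·4 = 32.
  V_q(n, t) = 1 + 32 = 33.
Step 2: q^n = 5^8 = 390625.
Step 3: Hamming bound ⌊q^n / V_q(n,t)⌋ = ⌊390625/33⌋ = 11837.
Step 4: Compare |C| = 14619 to 11837: violated.
The claimed |C| lies above the Hamming bound, so no 5-ary code of length 8 with d ≥ 3 can have 14619 codewords.


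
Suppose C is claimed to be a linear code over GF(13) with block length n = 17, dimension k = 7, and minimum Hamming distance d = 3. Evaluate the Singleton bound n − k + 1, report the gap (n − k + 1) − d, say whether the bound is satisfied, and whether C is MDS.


Singleton RHS = n − k + 1 = 11, slack = 8, bound satisfied, not MDS.

Singleton bound: d ≤ n − k + 1.
Here n = 17, k = 7, so n − k + 1 = 11.
Given d = 3, check d ≤ 11: YES.
Slack = (n − k + 1) − d = 8.
The code is NOT MDS (slack = 8 > 0).
Description: the claimed parameters are [17, 7, 3]_13; such a code would be non-MDS.


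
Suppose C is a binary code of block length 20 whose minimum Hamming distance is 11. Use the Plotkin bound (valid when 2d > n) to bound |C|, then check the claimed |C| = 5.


Plotkin bound M ≤ 10; given |C| = 5 ≤ bound (satisfied).

Check applicability: 2d = 22, n = 20.
2d − n = 2 > 0, so Plotkin applies.
Compute d/(2d−n) = 11/2 ≈ 5.5000.
⌊d/(2d−n)⌋ = 5.
Plotkin bound: M ≤ 2·5 = 10.
Given |C| = 5, check: satisfied.
This |C| is below the Plotkin bound.


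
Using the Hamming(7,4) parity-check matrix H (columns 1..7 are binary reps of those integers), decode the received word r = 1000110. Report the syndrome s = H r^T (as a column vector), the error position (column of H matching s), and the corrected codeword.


s = (0, 1, 0)^T, error position = 2, corrected codeword c = 1100110

Compute s = H r^T mod 2 one row at a time:
  s_1 = 0 + 1 + 1 + 0 = 2 ≡ 0 (mod 2).
  s_2 = 0 + 0 + 1 + 0 = 1 ≡ 1 (mod 2).
  s_3 = 1 + 0 + 1 + 0 = 2 ≡ 0 (mod 2).
s = (0, 1, 0)^T — this equals column 2 of H (binary 010), so error is at position 2.
Correct: flip bit 2 of r = 1000110 to get c = 1100110.


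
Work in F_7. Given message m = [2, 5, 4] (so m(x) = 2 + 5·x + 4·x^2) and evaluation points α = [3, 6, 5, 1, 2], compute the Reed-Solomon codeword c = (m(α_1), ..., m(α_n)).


c = [4, 1, 1, 4, 0]

Message polynomial: m(x) = 2 + 5·x + 4·x^2 (mod 7).
For each evaluation point α_i, compute m(α_i) mod 7:
  α_1 = 3: Horner steps 4 → 3 → 4, so m(3) = 4.
  α_2 = 6: Horner steps 4 → 1 → 1, so m(6) = 1.
  α_3 = 5: Horner steps 4 → 4 → 1, so m(5) = 1.
  α_4 = 1: Horner steps 4 → 2 → 4, so m(1) = 4.
  α_5 = 2: Horner steps 4 → 6 → 0, so m(2) = 0.
Codeword c = [4, 1, 1, 4, 0] ∈ F_7^5.


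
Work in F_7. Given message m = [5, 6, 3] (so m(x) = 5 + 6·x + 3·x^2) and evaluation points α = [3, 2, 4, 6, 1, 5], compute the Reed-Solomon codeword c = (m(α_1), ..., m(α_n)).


c = [1, 1, 0, 2, 0, 5]

Message polynomial: m(x) = 5 + 6·x + 3·x^2 (mod 7).
For each evaluation point α_i, compute m(α_i) mod 7:
  α_1 = 3: Horner steps 3 → 1 → 1, so m(3) = 1.
  α_2 = 2: Horner steps 3 → 5 → 1, so m(2) = 1.
  α_3 = 4: Horner steps 3 → 4 → 0, so m(4) = 0.
  α_4 = 6: Horner steps 3 → 3 → 2, so m(6) = 2.
  α_5 = 1: Horner steps 3 → 2 → 0, so m(1) = 0.
  α_6 = 5: Horner steps 3 → 0 → 5, so m(5) = 5.
Codeword c = [1, 1, 0, 2, 0, 5] ∈ F_7^6.


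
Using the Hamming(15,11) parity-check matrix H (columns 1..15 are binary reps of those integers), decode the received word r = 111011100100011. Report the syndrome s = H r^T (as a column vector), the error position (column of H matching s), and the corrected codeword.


s = (1, 1, 1, 1)^T, error position = 15, corrected codeword c = 111011100100010

Compute s = H r^T mod 2 one row at a time:
  s_1 = 0 + 0 + 1 + 0 + 0 + 0 + 1 + 1 = 3 ≡ 1 (mod 2).
  s_2 = 0 + 1 + 1 + 1 + 0 + 0 + 1 + 1 = 5 ≡ 1 (mod 2).
  s_3 = 1 + 1 + 1 + 1 + 1 + 0 + 1 + 1 = 7 ≡ 1 (mod 2).
  s_4 = 1 + 1 + 1 + 1 + 0 + 0 + 0 + 1 = 5 ≡ 1 (mod 2).
s = (1, 1, 1, 1)^T — this equals column 15 of H (binary 1111), so error is at position 15.
Correct: flip bit 15 of r = 111011100100011 to get c = 111011100100010.


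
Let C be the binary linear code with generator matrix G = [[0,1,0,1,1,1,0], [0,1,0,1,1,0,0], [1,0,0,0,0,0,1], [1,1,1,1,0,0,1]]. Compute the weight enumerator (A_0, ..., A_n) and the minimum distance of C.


Weight distribution: A_0 = 1, A_1 = 1, A_2 = 2, A_3 = 4, A_4 = 3, A_5 = 3, A_6 = 2. Minimum distance d = 1.

Enumerate all 2^4 = 16 messages m ∈ F_2^4.
For each, compute codeword c = mG in F_2^7, then tally its weight.
  m = 0000 → c = 0000000, weight = 0.
  m = 1000 → c = 0101110, weight = 4.
  m = 0100 → c = 0101100, weight = 3.
  m = 1100 → c = 0000010, weight = 1.
  m = 0010 → c = 1000001, weight = 2.
  m = 1010 → c = 1101111, weight = 6.
  m = 0110 → c = 1101101, weight = 5.
  m = 1110 → c = 1000011, weight = 3.
  m = 0001 → c = 1111001, weight = 5.
  m = 1001 → c = 1010111, weight = 5.
  m = 0101 → c = 1010101, weight = 4.
  m = 1101 → c = 1111011, weight = 6.
  m = 0011 → c = 0111000, weight = 3.
  m = 1011 → c = 0010110, weight = 3.
  m = 0111 → c = 0010100, weight = 2.
  m = 1111 → c = 0111010, weight = 4.
Tally weights:
  weight 0: 1 codewords.
  weight 1: 1 codewords.
  weight 2: 2 codewords.
  weight 3: 4 codewords.
  weight 4: 3 codewords.
  weight 5: 3 codewords.
  weight 6: 2 codewords.
Minimum distance d = smallest w > 0 with A_w > 0 = 1.
Sanity: Σ A_w = 16 = 2^4 = 16 ✓.


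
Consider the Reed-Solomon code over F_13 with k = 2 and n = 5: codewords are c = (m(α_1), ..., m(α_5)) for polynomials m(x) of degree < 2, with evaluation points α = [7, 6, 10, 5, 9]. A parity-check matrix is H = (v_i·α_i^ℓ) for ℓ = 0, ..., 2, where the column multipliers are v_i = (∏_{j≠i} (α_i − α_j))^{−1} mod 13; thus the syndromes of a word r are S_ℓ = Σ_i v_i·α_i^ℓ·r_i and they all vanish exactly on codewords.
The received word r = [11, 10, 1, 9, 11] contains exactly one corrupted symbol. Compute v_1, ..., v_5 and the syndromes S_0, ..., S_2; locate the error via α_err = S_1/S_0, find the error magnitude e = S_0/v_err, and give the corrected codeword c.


S = (12, 4, 10), error at position 5, error magnitude e = 11, c = [11, 10, 1, 9, 0].

Step 1: column multipliers v_i = (∏_{j≠i}(α_i − α_j))^{−1} mod 13.
  i = 1 (α = 7): (7−6)(7−10)(7−5)(7−9) = 1·(−3)·2·(−2) = 12 ≡ 12, so v_1 = 12^{−1} = 12 (mod 13).
  i = 2 (α = 6): (6−7)(6−10)(6−5)(6−9) = (−1)·(−4)·1·(−3) = −12 ≡ 1, so v_2 = 1^{−1} = 1 (mod 13).
  i = 3 (α = 10): (10−7)(10−6)(10−5)(10−9) = 3·4·5·1 = 60 ≡ 8, so v_3 = 8^{−1} = 5 (mod 13).
  i = 4 (α = 5): (5−7)(5−6)(5−10)(5−9) = (−2)·(−1)·(−5)·(−4) = 40 ≡ 1, so v_4 = 1^{−1} = 1 (mod 13).
  i = 5 (α = 9): (9−7)(9−6)(9−10)(9−5) = 2·3·(−1)·4 = −24 ≡ 2, so v_5 = 2^{−1} = 7 (mod 13).
  v = [12, 1, 5, 1, 7].
Step 2: syndromes of r = [11, 10, 1, 9, 11] (all sums mod 13).
  S_0 = Σ v_i r_i = 12·11 + 1·10 + 5·1 + 1·9 + 7·11 = 233 ≡ 12.
  S_1 = Σ v_i α_i r_i = 12·7·11 + 1·6·10 + 5·10·1 + 1·5·9 + 7·9·11 = 1772 ≡ 4.
  α_i^2 mod 13 = [10, 10, 9, 12, 3].
  S_2 = Σ v_i α_i^2 r_i = 12·10·11 + 1·10·10 + 5·9·1 + 1·12·9 + 7·3·11 = 1804 ≡ 10.
  S = (12, 4, 10) ≠ 0, so r is not a codeword (an error is present).
Step 3: locate the error. For a single error e at position i, S_ℓ = v_i·e·α_i^ℓ, so α_err = S_1/S_0.
  S_0^{−1} = 12^{−1} = 12 (mod 13), so α_err = 4·12 = 48 ≡ 9 = α_5. Error position i = 5.
  Consistency check: S_2/S_1 = 10·10 = 100 ≡ 9 = α_err ✓ (single-error assumption holds).
Step 4: error magnitude e = S_0/v_5 = S_0·∏_{j≠5}(α_5 − α_j) = 12·2 = 24 ≡ 11 (mod 13).
Step 5: correct position 5: c_5 = r_5 − e = 11 − 11 ≡ 0 (mod 13). Hence c = [11, 10, 1, 9, 0].
  Check: interpolating c through the α_i gives m(x) = 4 + 1·x (degree < 2) with m(α_i) = c_i for every i, so c is indeed a codeword.


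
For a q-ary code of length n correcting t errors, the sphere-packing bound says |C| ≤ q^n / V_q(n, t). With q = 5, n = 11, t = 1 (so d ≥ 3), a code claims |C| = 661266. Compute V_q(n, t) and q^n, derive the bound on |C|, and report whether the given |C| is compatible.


V_q(n, t) = 45, q^n = 48828125, Hamming bound = 1085069, |C| = 661266 ≤ bound (satisfied).

Step 1: Compute V_q(n, t) = Σ_{j=0}^1 C(n, j) (q−1)^j.
  j = 0: C(11,0)·(4)^0 = 1·1 = 1.
  j = 1: C(11,1)·(4)^1 = 11·4 = 44.
  V_q(n, t) = 1 + 44 = 45.
Step 2: q^n = 5^11 = 48828125.
Step 3: Hamming bound ⌊q^n / V_q(n,t)⌋ = ⌊48828125/45⌋ = 1085069.
Step 4: Compare |C| = 661266 to 1085069: satisfied.
The claimed |C| lies below the Hamming bound.


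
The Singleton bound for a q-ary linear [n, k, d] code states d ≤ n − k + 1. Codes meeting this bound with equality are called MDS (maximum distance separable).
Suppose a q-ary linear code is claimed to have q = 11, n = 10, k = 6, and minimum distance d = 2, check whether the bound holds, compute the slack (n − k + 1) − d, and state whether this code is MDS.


Singleton RHS = n − k + 1 = 5, slack = 3, bound satisfied, not MDS.

Singleton bound: d ≤ n − k + 1.
Here n = 10, k = 6, so n − k + 1 = 5.
Given d = 2, check d ≤ 5: YES.
Slack = (n − k + 1) − d = 3.
The code is NOT MDS (slack = 3 > 0).
Description: the claimed parameters are [10, 6, 2]_11; such a code would be non-MDS.


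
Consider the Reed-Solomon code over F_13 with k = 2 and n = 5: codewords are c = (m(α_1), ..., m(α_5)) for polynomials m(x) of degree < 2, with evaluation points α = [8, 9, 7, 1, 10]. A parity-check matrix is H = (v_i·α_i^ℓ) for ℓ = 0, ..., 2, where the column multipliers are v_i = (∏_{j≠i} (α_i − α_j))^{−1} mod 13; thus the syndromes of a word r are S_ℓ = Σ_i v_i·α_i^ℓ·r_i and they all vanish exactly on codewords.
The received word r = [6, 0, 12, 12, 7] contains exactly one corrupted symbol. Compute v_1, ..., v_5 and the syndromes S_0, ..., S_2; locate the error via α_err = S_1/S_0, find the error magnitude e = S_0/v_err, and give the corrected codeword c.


S = (2, 2, 2), error at position 4, error magnitude e = 3, c = [6, 0, 12, 9, 7].

Step 1: column multipliers v_i = (∏_{j≠i}(α_i − α_j))^{−1} mod 13.
  i = 1 (α = 8): (8−9)(8−7)(8−1)(8−10) = (−1)·1·7·(−2) = 14 ≡ 1, so v_1 = 1^{−1} = 1 (mod 13).
  i = 2 (α = 9): (9−8)(9−7)(9−1)(9−10) = 1·2·8·(−1) = −16 ≡ 10, so v_2 = 10^{−1} = 4 (mod 13).
  i = 3 (α = 7): (7−8)(7−9)(7−1)(7−10) = (−1)·(−2)·6·(−3) = −36 ≡ 3, so v_3 = 3^{−1} = 9 (mod 13).
  i = 4 (α = 1): (1−8)(1−9)(1−7)(1−10) = (−7)·(−8)·(−6)·(−9) = 3024 ≡ 8, so v_4 = 8^{−1} = 5 (mod 13).
  i = 5 (α = 10): (10−8)(10−9)(10−7)(10−1) = 2·1·3·9 = 54 ≡ 2, so v_5 = 2^{−1} = 7 (mod 13).
  v = [1, 4, 9, 5, 7].
Step 2: syndromes of r = [6, 0, 12, 12, 7] (all sums mod 13).
  S_0 = Σ v_i r_i = 1·6 + 4·0 + 9·12 + 5·12 + 7·7 = 223 ≡ 2.
  S_1 = Σ v_i α_i r_i = 1·8·6 + 4·9·0 + 9·7·12 + 5·1·12 + 7·10·7 = 1354 ≡ 2.
  α_i^2 mod 13 = [12, 3, 10, 1, 9].
  S_2 = Σ v_i α_i^2 r_i = 1·12·6 + 4·3·0 + 9·10·12 + 5·1·12 + 7·9·7 = 1653 ≡ 2.
  S = (2, 2, 2) ≠ 0, so r is not a codeword (an error is present).
Step 3: locate the error. For a single error e at position i, S_ℓ = v_i·e·α_i^ℓ, so α_err = S_1/S_0.
  S_0^{−1} = 2^{−1} = 7 (mod 13), so α_err = 2·7 = 14 ≡ 1 = α_4. Error position i = 4.
  Consistency check: S_2/S_1 = 2·7 = 14 ≡ 1 = α_err ✓ (single-error assumption holds).
Step 4: error magnitude e = S_0/v_4 = S_0·∏_{j≠4}(α_4 − α_j) = 2·8 = 16 ≡ 3 (mod 13).
Step 5: correct position 4: c_4 = r_4 − e = 12 − 3 ≡ 9 (mod 13). Hence c = [6, 0, 12, 9, 7].
  Check: interpolating c through the α_i gives m(x) = 2 + 7·x (degree < 2) with m(α_i) = c_i for every i, so c is indeed a codeword.
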